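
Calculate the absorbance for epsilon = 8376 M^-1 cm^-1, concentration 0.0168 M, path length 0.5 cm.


A = epsilon * c * l
A = 8376 * 0.0168 * 0.5
A = 70.3584

70.3584


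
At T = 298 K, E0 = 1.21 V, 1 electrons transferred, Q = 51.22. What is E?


E = E0 - (RT/nF) * ln(Q)
E = 1.21 - (8.314 * 298 / (1 * 96485)) * ln(51.22)
E = 1.1089 V

1.1089 V


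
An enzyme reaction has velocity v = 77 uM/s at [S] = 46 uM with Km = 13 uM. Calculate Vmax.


Vmax = v * (Km + [S]) / [S]
Vmax = 77 * (13 + 46) / 46
Vmax = 98.7609 uM/s

98.7609 uM/s


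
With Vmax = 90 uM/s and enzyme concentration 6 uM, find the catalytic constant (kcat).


kcat = Vmax / [E]t
kcat = 90 / 6
kcat = 15.0 s^-1

15.0 s^-1


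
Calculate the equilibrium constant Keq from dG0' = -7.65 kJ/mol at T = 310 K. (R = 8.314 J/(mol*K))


Keq = exp(-dG0 * 1000 / (R * T))
Keq = exp(-(-7.65) * 1000 / (8.314 * 310))
Keq = 19.4564

19.4564


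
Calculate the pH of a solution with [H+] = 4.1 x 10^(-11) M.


pH = -log10([H+])
pH = -log10(4.1 x 10^(-11))
pH = 10.3872

10.3872


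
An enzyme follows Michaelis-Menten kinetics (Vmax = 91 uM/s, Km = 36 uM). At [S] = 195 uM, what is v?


v = Vmax * [S] / (Km + [S])
v = 91 * 195 / (36 + 195)
v = 76.8182 uM/s

76.8182 uM/s


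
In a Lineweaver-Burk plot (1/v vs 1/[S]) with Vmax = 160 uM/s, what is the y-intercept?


y-intercept = 1/Vmax
= 1/160
= 0.0063 s/uM

0.0063 s/uM


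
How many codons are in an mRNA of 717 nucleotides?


codons = nucleotides / 3
codons = 717 / 3 = 239

239


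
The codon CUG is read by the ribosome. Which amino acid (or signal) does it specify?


Standard genetic code lookup.
Codon CUG -> Leu

Leu


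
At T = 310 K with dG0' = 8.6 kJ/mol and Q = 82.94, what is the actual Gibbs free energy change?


dG = dG0' + RT * ln(Q) / 1000
dG = 8.6 + 8.314 * 310 * ln(82.94) / 1000
dG = 19.987 kJ/mol

19.987 kJ/mol


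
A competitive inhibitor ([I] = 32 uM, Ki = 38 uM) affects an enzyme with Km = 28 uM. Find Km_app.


Km_app = Km * (1 + [I]/Ki)
Km_app = 28 * (1 + 32/38)
Km_app = 51.5789 uM

51.5789 uM


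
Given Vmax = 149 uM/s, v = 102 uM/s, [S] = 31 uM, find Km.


Km = [S] * (Vmax - v) / v
Km = 31 * (149 - 102) / 102
Km = 14.2843 uM

14.2843 uM


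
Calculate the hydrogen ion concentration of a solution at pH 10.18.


[H+] = 10^(-pH)
[H+] = 10^(-10.18)
[H+] = 6.607e-11 M

6.607e-11 M


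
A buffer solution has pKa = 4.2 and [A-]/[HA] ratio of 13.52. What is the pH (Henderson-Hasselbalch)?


pH = pKa + log10([A-]/[HA])
pH = 4.2 + log10(13.52)
pH = 5.331

5.331


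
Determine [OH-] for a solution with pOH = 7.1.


[OH-] = 10^(-pOH)
[OH-] = 10^(-7.1)
[OH-] = 7.943e-08 M

7.943e-08 M


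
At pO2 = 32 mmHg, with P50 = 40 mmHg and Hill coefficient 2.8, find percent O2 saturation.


Y = pO2^n / (P50^n + pO2^n)
Y = 32^2.8 / (40^2.8 + 32^2.8)
Y = 34.87%

34.87%


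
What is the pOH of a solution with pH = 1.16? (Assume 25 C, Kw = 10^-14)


pOH = 14 - pH
pOH = 14 - 1.16
pOH = 12.84

12.84


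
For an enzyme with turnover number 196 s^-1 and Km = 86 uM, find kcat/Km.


Catalytic efficiency = kcat / Km
= 196 / 86
= 2.2791 uM^-1*s^-1

2.2791 uM^-1*s^-1


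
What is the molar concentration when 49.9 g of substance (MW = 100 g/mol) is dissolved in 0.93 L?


C = (mass / MW) / volume
C = (49.9 / 100) / 0.93
C = 0.5366 M

0.5366 M


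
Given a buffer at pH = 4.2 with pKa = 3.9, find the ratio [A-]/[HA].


[A-]/[HA] = 10^(pH - pKa)
= 10^(4.2 - 3.9)
= 1.9953

1.9953


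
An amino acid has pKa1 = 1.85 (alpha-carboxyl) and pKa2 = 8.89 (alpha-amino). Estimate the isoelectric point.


pI = (pKa1 + pKa2) / 2
pI = (1.85 + 8.89) / 2
pI = 5.37

5.37


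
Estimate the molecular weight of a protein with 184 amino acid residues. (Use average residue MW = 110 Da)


MW = n_residues * 110 Da
MW = 184 * 110
MW = 20240 Da

20240 Da


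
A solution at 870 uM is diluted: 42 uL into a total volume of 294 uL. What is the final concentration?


C2 = C1 * V1 / V2
C2 = 870 * 42 / 294
C2 = 124.2857 uM

124.2857 uM


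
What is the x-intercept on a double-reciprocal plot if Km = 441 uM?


x-intercept = -1/Km
= -1/441
= -0.0023 1/uM

-0.0023 1/uM


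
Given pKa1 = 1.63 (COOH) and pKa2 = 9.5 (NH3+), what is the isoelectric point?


pI = (pKa1 + pKa2) / 2
pI = (1.63 + 9.5) / 2
pI = 5.565

5.565


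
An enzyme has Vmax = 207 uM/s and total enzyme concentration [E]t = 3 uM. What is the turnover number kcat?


kcat = Vmax / [E]t
kcat = 207 / 3
kcat = 69.0 s^-1

69.0 s^-1


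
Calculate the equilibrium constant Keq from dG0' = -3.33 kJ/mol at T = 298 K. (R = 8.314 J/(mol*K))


Keq = exp(-dG0 * 1000 / (R * T))
Keq = exp(-(-3.33) * 1000 / (8.314 * 298))
Keq = 3.8346

3.8346


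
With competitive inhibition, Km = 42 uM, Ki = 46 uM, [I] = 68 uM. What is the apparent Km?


Km_app = Km * (1 + [I]/Ki)
Km_app = 42 * (1 + 68/46)
Km_app = 104.087 uM

104.087 uM


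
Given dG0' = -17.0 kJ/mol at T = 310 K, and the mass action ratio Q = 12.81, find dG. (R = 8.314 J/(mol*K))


dG = dG0' + RT * ln(Q) / 1000
dG = -17.0 + 8.314 * 310 * ln(12.81) / 1000
dG = -10.4272 kJ/mol

-10.4272 kJ/mol


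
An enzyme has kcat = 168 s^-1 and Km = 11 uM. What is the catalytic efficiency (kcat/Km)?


Catalytic efficiency = kcat / Km
= 168 / 11
= 15.2727 uM^-1*s^-1

15.2727 uM^-1*s^-1


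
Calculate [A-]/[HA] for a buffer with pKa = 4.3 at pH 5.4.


[A-]/[HA] = 10^(pH - pKa)
= 10^(5.4 - 4.3)
= 12.5893

12.5893


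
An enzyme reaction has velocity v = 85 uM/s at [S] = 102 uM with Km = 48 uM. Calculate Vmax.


Vmax = v * (Km + [S]) / [S]
Vmax = 85 * (48 + 102) / 102
Vmax = 125.0 uM/s

125.0 uM/s


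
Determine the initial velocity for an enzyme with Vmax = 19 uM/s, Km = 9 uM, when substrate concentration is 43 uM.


v = Vmax * [S] / (Km + [S])
v = 19 * 43 / (9 + 43)
v = 15.7115 uM/s

15.7115 uM/s


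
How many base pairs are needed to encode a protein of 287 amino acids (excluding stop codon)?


Each amino acid = 1 codon = 3 bp
bp = 287 * 3 = 861 bp

861 bp


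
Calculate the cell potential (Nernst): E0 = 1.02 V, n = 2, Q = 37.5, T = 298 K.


E = E0 - (RT/nF) * ln(Q)
E = 1.02 - (8.314 * 298 / (2 * 96485)) * ln(37.5)
E = 0.9735 V

0.9735 V


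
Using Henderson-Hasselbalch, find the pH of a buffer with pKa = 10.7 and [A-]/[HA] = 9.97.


pH = pKa + log10([A-]/[HA])
pH = 10.7 + log10(9.97)
pH = 11.6987

11.6987


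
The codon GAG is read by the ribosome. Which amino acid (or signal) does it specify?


Standard genetic code lookup.
Codon GAG -> Glu

Glu


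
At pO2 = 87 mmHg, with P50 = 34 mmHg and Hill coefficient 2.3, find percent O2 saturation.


Y = pO2^n / (P50^n + pO2^n)
Y = 87^2.3 / (34^2.3 + 87^2.3)
Y = 89.67%

89.67%


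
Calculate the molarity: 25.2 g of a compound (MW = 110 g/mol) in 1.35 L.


C = (mass / MW) / volume
C = (25.2 / 110) / 1.35
C = 0.1697 M

0.1697 M


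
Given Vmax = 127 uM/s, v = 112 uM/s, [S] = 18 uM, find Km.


Km = [S] * (Vmax - v) / v
Km = 18 * (127 - 112) / 112
Km = 2.4107 uM

2.4107 uM


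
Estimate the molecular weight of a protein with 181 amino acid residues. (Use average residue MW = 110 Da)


MW = n_residues * 110 Da
MW = 181 * 110
MW = 19910 Da

19910 Da


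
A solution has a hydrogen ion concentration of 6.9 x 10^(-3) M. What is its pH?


pH = -log10([H+])
pH = -log10(6.9 x 10^(-3))
pH = 2.1612

2.1612


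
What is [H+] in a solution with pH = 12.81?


[H+] = 10^(-pH)
[H+] = 10^(-12.81)
[H+] = 1.549e-13 M

1.549e-13 M


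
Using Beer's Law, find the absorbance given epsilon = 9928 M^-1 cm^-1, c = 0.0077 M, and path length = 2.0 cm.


A = epsilon * c * l
A = 9928 * 0.0077 * 2.0
A = 152.8912

152.8912


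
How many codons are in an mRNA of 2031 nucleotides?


codons = nucleotides / 3
codons = 2031 / 3 = 677

677


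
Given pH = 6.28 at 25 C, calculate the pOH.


pOH = 14 - pH
pOH = 14 - 6.28
pOH = 7.72

7.72


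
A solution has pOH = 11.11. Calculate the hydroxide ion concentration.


[OH-] = 10^(-pOH)
[OH-] = 10^(-11.11)
[OH-] = 7.762e-12 M

7.762e-12 M


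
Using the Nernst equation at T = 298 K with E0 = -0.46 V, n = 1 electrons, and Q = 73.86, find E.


E = E0 - (RT/nF) * ln(Q)
E = -0.46 - (8.314 * 298 / (1 * 96485)) * ln(73.86)
E = -0.5705 V

-0.5705 V


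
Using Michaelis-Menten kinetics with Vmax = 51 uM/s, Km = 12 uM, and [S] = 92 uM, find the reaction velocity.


v = Vmax * [S] / (Km + [S])
v = 51 * 92 / (12 + 92)
v = 45.1154 uM/s

45.1154 uM/s


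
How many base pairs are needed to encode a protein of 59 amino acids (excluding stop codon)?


Each amino acid = 1 codon = 3 bp
bp = 59 * 3 = 177 bp

177 bp


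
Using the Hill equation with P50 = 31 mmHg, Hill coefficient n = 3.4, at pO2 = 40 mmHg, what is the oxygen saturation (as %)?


Y = pO2^n / (P50^n + pO2^n)
Y = 40^3.4 / (31^3.4 + 40^3.4)
Y = 70.4%

70.4%


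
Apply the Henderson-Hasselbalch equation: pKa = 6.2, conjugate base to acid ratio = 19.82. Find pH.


pH = pKa + log10([A-]/[HA])
pH = 6.2 + log10(19.82)
pH = 7.4971

7.4971


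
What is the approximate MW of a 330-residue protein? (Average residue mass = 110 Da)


MW = n_residues * 110 Da
MW = 330 * 110
MW = 36300 Da

36300 Da


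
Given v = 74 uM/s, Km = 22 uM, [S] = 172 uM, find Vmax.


Vmax = v * (Km + [S]) / [S]
Vmax = 74 * (22 + 172) / 172
Vmax = 83.4651 uM/s

83.4651 uM/s


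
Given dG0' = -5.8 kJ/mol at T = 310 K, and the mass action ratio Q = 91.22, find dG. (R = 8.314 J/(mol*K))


dG = dG0' + RT * ln(Q) / 1000
dG = -5.8 + 8.314 * 310 * ln(91.22) / 1000
dG = 5.8322 kJ/mol

5.8322 kJ/mol


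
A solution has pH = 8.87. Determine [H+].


[H+] = 10^(-pH)
[H+] = 10^(-8.87)
[H+] = 1.349e-09 M

1.349e-09 M


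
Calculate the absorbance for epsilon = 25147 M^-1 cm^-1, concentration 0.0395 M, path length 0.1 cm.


A = epsilon * c * l
A = 25147 * 0.0395 * 0.1
A = 99.3307

99.3307


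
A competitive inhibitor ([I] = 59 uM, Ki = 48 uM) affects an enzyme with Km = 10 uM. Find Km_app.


Km_app = Km * (1 + [I]/Ki)
Km_app = 10 * (1 + 59/48)
Km_app = 22.2917 uM

22.2917 uM


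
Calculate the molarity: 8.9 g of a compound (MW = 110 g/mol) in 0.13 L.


C = (mass / MW) / volume
C = (8.9 / 110) / 0.13
C = 0.6224 M

0.6224 M


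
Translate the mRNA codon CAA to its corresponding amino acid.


Standard genetic code lookup.
Codon CAA -> Gln

Gln


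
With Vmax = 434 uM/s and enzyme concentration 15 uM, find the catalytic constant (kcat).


kcat = Vmax / [E]t
kcat = 434 / 15
kcat = 28.9333 s^-1

28.9333 s^-1


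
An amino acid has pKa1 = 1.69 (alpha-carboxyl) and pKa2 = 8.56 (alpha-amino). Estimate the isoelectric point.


pI = (pKa1 + pKa2) / 2
pI = (1.69 + 8.56) / 2
pI = 5.125

5.125


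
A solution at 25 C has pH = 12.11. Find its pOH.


pOH = 14 - pH
pOH = 14 - 12.11
pOH = 1.89

1.89


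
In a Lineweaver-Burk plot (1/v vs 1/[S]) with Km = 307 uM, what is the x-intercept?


x-intercept = -1/Km
= -1/307
= -0.0033 1/uM

-0.0033 1/uM


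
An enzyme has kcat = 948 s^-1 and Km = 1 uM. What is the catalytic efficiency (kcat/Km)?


Catalytic efficiency = kcat / Km
= 948 / 1
= 948.0 uM^-1*s^-1

948.0 uM^-1*s^-1


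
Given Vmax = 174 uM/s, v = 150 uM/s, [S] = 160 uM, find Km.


Km = [S] * (Vmax - v) / v
Km = 160 * (174 - 150) / 150
Km = 25.6 uM

25.6 uM


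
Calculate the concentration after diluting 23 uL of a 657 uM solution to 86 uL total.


C2 = C1 * V1 / V2
C2 = 657 * 23 / 86
C2 = 175.7093 uM

175.7093 uM


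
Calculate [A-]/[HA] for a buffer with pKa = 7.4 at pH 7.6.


[A-]/[HA] = 10^(pH - pKa)
= 10^(7.6 - 7.4)
= 1.5849

1.5849


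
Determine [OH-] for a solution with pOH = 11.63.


[OH-] = 10^(-pOH)
[OH-] = 10^(-11.63)
[OH-] = 2.344e-12 M

2.344e-12 M


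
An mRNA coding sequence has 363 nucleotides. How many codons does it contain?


codons = nucleotides / 3
codons = 363 / 3 = 121

121


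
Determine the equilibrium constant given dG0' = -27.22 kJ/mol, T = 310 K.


Keq = exp(-dG0 * 1000 / (R * T))
Keq = exp(-(-27.22) * 1000 / (8.314 * 310))
Keq = 38610.377

38610.377


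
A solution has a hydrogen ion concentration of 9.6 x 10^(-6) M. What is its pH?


pH = -log10([H+])
pH = -log10(9.6 x 10^(-6))
pH = 5.0177

5.0177


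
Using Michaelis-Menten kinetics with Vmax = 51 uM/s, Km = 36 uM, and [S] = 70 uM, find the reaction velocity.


v = Vmax * [S] / (Km + [S])
v = 51 * 70 / (36 + 70)
v = 33.6792 uM/s

33.6792 uM/s


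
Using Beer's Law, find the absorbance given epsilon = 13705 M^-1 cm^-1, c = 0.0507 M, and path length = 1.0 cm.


A = epsilon * c * l
A = 13705 * 0.0507 * 1.0
A = 694.8435

694.8435


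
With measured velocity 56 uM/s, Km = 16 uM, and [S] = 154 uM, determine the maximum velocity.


Vmax = v * (Km + [S]) / [S]
Vmax = 56 * (16 + 154) / 154
Vmax = 61.8182 uM/s

61.8182 uM/s


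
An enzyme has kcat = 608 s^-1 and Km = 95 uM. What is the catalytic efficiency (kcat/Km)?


Catalytic efficiency = kcat / Km
= 608 / 95
= 6.4 uM^-1*s^-1

6.4 uM^-1*s^-1


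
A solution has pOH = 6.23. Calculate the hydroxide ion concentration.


[OH-] = 10^(-pOH)
[OH-] = 10^(-6.23)
[OH-] = 5.888e-07 M

5.888e-07 M


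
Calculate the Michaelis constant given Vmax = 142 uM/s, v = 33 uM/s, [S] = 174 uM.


Km = [S] * (Vmax - v) / v
Km = 174 * (142 - 33) / 33
Km = 574.7273 uM

574.7273 uM


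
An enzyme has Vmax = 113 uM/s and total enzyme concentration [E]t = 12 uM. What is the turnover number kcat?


kcat = Vmax / [E]t
kcat = 113 / 12
kcat = 9.4167 s^-1

9.4167 s^-1


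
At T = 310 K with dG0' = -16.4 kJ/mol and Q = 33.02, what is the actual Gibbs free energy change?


dG = dG0' + RT * ln(Q) / 1000
dG = -16.4 + 8.314 * 310 * ln(33.02) / 1000
dG = -7.3867 kJ/mol

-7.3867 kJ/mol


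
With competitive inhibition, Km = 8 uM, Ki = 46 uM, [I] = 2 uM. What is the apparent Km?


Km_app = Km * (1 + [I]/Ki)
Km_app = 8 * (1 + 2/46)
Km_app = 8.3478 uM

8.3478 uM


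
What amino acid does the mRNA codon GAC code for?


Standard genetic code lookup.
Codon GAC -> Asp

Asp


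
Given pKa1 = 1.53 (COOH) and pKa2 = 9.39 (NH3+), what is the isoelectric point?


pI = (pKa1 + pKa2) / 2
pI = (1.53 + 9.39) / 2
pI = 5.46

5.46


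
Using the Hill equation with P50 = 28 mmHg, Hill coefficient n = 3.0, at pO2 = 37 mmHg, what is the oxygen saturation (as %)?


Y = pO2^n / (P50^n + pO2^n)
Y = 37^3.0 / (28^3.0 + 37^3.0)
Y = 69.77%

69.77%


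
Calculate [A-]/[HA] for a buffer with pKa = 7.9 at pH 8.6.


[A-]/[HA] = 10^(pH - pKa)
= 10^(8.6 - 7.9)
= 5.0119

5.0119


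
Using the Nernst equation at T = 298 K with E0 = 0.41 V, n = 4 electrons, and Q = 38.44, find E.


E = E0 - (RT/nF) * ln(Q)
E = 0.41 - (8.314 * 298 / (4 * 96485)) * ln(38.44)
E = 0.3866 V

0.3866 V


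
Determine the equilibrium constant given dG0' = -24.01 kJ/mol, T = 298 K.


Keq = exp(-dG0 * 1000 / (R * T))
Keq = exp(-(-24.01) * 1000 / (8.314 * 298))
Keq = 16170.4269

16170.4269


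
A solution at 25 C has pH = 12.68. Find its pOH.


pOH = 14 - pH
pOH = 14 - 12.68
pOH = 1.32

1.32


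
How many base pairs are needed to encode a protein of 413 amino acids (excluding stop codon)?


Each amino acid = 1 codon = 3 bp
bp = 413 * 3 = 1239 bp

1239 bp


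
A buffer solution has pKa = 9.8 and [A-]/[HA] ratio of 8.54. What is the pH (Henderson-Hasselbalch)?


pH = pKa + log10([A-]/[HA])
pH = 9.8 + log10(8.54)
pH = 10.7315

10.7315


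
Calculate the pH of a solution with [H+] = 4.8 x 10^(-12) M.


pH = -log10([H+])
pH = -log10(4.8 x 10^(-12))
pH = 11.3188

11.3188


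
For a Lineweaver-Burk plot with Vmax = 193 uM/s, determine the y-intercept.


y-intercept = 1/Vmax
= 1/193
= 0.0052 s/uM

0.0052 s/uM


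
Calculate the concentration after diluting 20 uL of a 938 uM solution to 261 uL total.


C2 = C1 * V1 / V2
C2 = 938 * 20 / 261
C2 = 71.8774 uM

71.8774 uM


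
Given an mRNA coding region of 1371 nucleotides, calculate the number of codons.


codons = nucleotides / 3
codons = 1371 / 3 = 457

457


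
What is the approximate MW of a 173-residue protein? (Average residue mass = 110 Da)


MW = n_residues * 110 Da
MW = 173 * 110
MW = 19030 Da

19030 Da


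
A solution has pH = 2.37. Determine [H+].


[H+] = 10^(-pH)
[H+] = 10^(-2.37)
[H+] = 0.0043 M

0.0043 M


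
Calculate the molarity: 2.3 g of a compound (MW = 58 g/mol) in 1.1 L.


C = (mass / MW) / volume
C = (2.3 / 58) / 1.1
C = 0.0361 M

0.0361 M


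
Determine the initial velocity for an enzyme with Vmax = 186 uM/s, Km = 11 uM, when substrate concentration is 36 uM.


v = Vmax * [S] / (Km + [S])
v = 186 * 36 / (11 + 36)
v = 142.4681 uM/s

142.4681 uM/s


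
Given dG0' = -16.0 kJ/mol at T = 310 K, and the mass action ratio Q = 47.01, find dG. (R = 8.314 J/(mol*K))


dG = dG0' + RT * ln(Q) / 1000
dG = -16.0 + 8.314 * 310 * ln(47.01) / 1000
dG = -6.0763 kJ/mol

-6.0763 kJ/mol


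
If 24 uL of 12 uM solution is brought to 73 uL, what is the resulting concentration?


C2 = C1 * V1 / V2
C2 = 12 * 24 / 73
C2 = 3.9452 uM

3.9452 uM


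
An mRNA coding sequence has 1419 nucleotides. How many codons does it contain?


codons = nucleotides / 3
codons = 1419 / 3 = 473

473


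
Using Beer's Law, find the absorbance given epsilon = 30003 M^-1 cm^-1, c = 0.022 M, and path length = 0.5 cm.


A = epsilon * c * l
A = 30003 * 0.022 * 0.5
A = 330.033

330.033


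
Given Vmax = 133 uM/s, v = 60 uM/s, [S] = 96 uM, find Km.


Km = [S] * (Vmax - v) / v
Km = 96 * (133 - 60) / 60
Km = 116.8 uM

116.8 uM


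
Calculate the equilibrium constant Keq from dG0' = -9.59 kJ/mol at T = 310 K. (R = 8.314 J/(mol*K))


Keq = exp(-dG0 * 1000 / (R * T))
Keq = exp(-(-9.59) * 1000 / (8.314 * 310))
Keq = 41.3012

41.3012


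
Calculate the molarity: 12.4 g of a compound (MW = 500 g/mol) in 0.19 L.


C = (mass / MW) / volume
C = (12.4 / 500) / 0.19
C = 0.1305 M

0.1305 M


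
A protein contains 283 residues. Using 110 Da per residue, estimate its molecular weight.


MW = n_residues * 110 Da
MW = 283 * 110
MW = 31130 Da

31130 Da


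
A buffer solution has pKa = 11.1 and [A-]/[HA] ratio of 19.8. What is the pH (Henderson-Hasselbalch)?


pH = pKa + log10([A-]/[HA])
pH = 11.1 + log10(19.8)
pH = 12.3967

12.3967


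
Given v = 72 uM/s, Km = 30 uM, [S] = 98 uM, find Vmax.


Vmax = v * (Km + [S]) / [S]
Vmax = 72 * (30 + 98) / 98
Vmax = 94.0408 uM/s

94.0408 uM/s


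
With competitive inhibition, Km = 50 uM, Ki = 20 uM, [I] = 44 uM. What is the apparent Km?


Km_app = Km * (1 + [I]/Ki)
Km_app = 50 * (1 + 44/20)
Km_app = 160.0 uM

160.0 uM


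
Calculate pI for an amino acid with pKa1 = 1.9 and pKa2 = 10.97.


pI = (pKa1 + pKa2) / 2
pI = (1.9 + 10.97) / 2
pI = 6.435

6.435


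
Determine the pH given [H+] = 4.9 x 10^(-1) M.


pH = -log10([H+])
pH = -log10(4.9 x 10^(-1))
pH = 0.3098

0.3098


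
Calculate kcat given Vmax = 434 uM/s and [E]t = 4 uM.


kcat = Vmax / [E]t
kcat = 434 / 4
kcat = 108.5 s^-1

108.5 s^-1


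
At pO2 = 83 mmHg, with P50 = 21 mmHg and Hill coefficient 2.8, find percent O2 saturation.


Y = pO2^n / (P50^n + pO2^n)
Y = 83^2.8 / (21^2.8 + 83^2.8)
Y = 97.91%

97.91%


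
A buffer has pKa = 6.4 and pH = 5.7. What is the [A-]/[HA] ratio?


[A-]/[HA] = 10^(pH - pKa)
= 10^(5.7 - 6.4)
= 0.1995

0.1995


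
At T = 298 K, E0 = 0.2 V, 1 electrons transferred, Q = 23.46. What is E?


E = E0 - (RT/nF) * ln(Q)
E = 0.2 - (8.314 * 298 / (1 * 96485)) * ln(23.46)
E = 0.119 V

0.119 V


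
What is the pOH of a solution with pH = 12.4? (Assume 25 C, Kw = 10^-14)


pOH = 14 - pH
pOH = 14 - 12.4
pOH = 1.6

1.6


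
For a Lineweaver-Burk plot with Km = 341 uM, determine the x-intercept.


x-intercept = -1/Km
= -1/341
= -0.0029 1/uM

-0.0029 1/uM


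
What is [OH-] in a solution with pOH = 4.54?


[OH-] = 10^(-pOH)
[OH-] = 10^(-4.54)
[OH-] = 2.884e-05 M

2.884e-05 M


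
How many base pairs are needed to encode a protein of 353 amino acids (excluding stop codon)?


Each amino acid = 1 codon = 3 bp
bp = 353 * 3 = 1059 bp

1059 bp


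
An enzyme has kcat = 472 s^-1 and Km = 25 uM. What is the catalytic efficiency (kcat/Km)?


Catalytic efficiency = kcat / Km
= 472 / 25
= 18.88 uM^-1*s^-1

18.88 uM^-1*s^-1


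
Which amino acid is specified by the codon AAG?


Standard genetic code lookup.
Codon AAG -> Lys

Lys


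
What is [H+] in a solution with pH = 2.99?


[H+] = 10^(-pH)
[H+] = 10^(-2.99)
[H+] = 0.001 M

0.001 M


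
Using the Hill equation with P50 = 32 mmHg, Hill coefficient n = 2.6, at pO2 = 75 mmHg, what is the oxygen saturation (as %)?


Y = pO2^n / (P50^n + pO2^n)
Y = 75^2.6 / (32^2.6 + 75^2.6)
Y = 90.15%

90.15%


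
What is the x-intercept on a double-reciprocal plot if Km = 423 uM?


x-intercept = -1/Km
= -1/423
= -0.0024 1/uM

-0.0024 1/uM


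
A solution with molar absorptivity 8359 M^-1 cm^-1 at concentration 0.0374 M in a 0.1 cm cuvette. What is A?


A = epsilon * c * l
A = 8359 * 0.0374 * 0.1
A = 31.2627

31.2627


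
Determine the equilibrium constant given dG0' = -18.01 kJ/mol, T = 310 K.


Keq = exp(-dG0 * 1000 / (R * T))
Keq = exp(-(-18.01) * 1000 / (8.314 * 310))
Keq = 1083.3622

1083.3622


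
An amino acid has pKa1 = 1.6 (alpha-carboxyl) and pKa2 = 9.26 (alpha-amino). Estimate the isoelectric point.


pI = (pKa1 + pKa2) / 2
pI = (1.6 + 9.26) / 2
pI = 5.43

5.43


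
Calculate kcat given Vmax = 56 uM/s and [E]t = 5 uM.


kcat = Vmax / [E]t
kcat = 56 / 5
kcat = 11.2 s^-1

11.2 s^-1


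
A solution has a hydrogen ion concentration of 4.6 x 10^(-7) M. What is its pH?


pH = -log10([H+])
pH = -log10(4.6 x 10^(-7))
pH = 6.3372

6.3372


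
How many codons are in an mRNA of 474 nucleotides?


codons = nucleotides / 3
codons = 474 / 3 = 158

158


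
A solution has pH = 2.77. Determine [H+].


[H+] = 10^(-pH)
[H+] = 10^(-2.77)
[H+] = 0.0017 M

0.0017 M


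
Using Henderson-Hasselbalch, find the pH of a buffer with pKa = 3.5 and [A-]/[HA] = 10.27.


pH = pKa + log10([A-]/[HA])
pH = 3.5 + log10(10.27)
pH = 4.5116

4.5116


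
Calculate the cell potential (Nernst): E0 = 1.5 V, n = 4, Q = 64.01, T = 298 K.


E = E0 - (RT/nF) * ln(Q)
E = 1.5 - (8.314 * 298 / (4 * 96485)) * ln(64.01)
E = 1.4733 V

1.4733 V


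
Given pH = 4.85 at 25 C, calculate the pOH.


pOH = 14 - pH
pOH = 14 - 4.85
pOH = 9.15

9.15


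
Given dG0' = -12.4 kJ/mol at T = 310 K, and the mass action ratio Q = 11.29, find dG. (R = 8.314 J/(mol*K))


dG = dG0' + RT * ln(Q) / 1000
dG = -12.4 + 8.314 * 310 * ln(11.29) / 1000
dG = -6.1527 kJ/mol

-6.1527 kJ/mol


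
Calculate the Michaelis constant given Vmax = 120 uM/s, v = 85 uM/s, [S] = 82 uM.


Km = [S] * (Vmax - v) / v
Km = 82 * (120 - 85) / 85
Km = 33.7647 uM

33.7647 uM


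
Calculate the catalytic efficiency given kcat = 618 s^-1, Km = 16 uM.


Catalytic efficiency = kcat / Km
= 618 / 16
= 38.625 uM^-1*s^-1

38.625 uM^-1*s^-1


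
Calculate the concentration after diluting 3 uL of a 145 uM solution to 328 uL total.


C2 = C1 * V1 / V2
C2 = 145 * 3 / 328
C2 = 1.3262 uM

1.3262 uM


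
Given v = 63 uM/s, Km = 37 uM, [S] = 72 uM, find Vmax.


Vmax = v * (Km + [S]) / [S]
Vmax = 63 * (37 + 72) / 72
Vmax = 95.375 uM/s

95.375 uM/s


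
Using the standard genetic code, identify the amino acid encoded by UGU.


Standard genetic code lookup.
Codon UGU -> Cys

Cys


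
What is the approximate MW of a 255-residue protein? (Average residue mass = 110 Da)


MW = n_residues * 110 Da
MW = 255 * 110
MW = 28050 Da

28050 Da


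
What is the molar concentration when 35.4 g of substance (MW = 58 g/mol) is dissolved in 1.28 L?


C = (mass / MW) / volume
C = (35.4 / 58) / 1.28
C = 0.4768 M

0.4768 M


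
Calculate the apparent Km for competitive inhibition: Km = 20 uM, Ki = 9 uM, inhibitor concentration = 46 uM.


Km_app = Km * (1 + [I]/Ki)
Km_app = 20 * (1 + 46/9)
Km_app = 122.2222 uM

122.2222 uM


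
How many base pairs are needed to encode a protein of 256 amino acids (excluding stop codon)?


Each amino acid = 1 codon = 3 bp
bp = 256 * 3 = 768 bp

768 bp


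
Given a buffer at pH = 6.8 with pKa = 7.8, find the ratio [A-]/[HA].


[A-]/[HA] = 10^(pH - pKa)
= 10^(6.8 - 7.8)
= 0.1

0.1


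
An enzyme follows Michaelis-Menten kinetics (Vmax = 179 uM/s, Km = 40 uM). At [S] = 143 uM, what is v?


v = Vmax * [S] / (Km + [S])
v = 179 * 143 / (40 + 143)
v = 139.8743 uM/s

139.8743 uM/s


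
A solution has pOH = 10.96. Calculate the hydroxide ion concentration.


[OH-] = 10^(-pOH)
[OH-] = 10^(-10.96)
[OH-] = 1.096e-11 M

1.096e-11 M


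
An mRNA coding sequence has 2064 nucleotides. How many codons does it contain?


codons = nucleotides / 3
codons = 2064 / 3 = 688

688


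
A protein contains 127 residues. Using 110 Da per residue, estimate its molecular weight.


MW = n_residues * 110 Da
MW = 127 * 110
MW = 13970 Da

13970 Da


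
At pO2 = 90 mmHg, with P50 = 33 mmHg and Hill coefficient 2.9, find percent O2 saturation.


Y = pO2^n / (P50^n + pO2^n)
Y = 90^2.9 / (33^2.9 + 90^2.9)
Y = 94.83%

94.83%


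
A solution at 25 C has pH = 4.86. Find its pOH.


pOH = 14 - pH
pOH = 14 - 4.86
pOH = 9.14

9.14


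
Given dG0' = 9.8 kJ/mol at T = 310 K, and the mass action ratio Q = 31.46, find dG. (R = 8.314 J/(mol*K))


dG = dG0' + RT * ln(Q) / 1000
dG = 9.8 + 8.314 * 310 * ln(31.46) / 1000
dG = 18.6885 kJ/mol

18.6885 kJ/mol


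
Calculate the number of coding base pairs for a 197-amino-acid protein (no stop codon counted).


Each amino acid = 1 codon = 3 bp
bp = 197 * 3 = 591 bp

591 bp


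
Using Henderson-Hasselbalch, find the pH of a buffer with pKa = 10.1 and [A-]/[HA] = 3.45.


pH = pKa + log10([A-]/[HA])
pH = 10.1 + log10(3.45)
pH = 10.6378

10.6378


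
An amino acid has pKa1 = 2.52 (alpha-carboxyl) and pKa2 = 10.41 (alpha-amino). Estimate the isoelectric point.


pI = (pKa1 + pKa2) / 2
pI = (2.52 + 10.41) / 2
pI = 6.465

6.465


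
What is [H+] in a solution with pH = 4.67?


[H+] = 10^(-pH)
[H+] = 10^(-4.67)
[H+] = 2.138e-05 M

2.138e-05 M


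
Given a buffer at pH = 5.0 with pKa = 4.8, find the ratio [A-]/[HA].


[A-]/[HA] = 10^(pH - pKa)
= 10^(5.0 - 4.8)
= 1.5849

1.5849


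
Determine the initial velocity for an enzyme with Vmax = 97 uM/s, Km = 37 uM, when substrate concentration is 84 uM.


v = Vmax * [S] / (Km + [S])
v = 97 * 84 / (37 + 84)
v = 67.3388 uM/s

67.3388 uM/s


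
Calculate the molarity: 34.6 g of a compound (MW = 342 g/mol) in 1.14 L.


C = (mass / MW) / volume
C = (34.6 / 342) / 1.14
C = 0.0887 M

0.0887 M


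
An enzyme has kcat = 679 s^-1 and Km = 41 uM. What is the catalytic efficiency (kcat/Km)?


Catalytic efficiency = kcat / Km
= 679 / 41
= 16.561 uM^-1*s^-1

16.561 uM^-1*s^-1


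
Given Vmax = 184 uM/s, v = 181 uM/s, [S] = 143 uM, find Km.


Km = [S] * (Vmax - v) / v
Km = 143 * (184 - 181) / 181
Km = 2.3702 uM

2.3702 uM


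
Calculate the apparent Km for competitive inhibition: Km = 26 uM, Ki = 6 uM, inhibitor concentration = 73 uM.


Km_app = Km * (1 + [I]/Ki)
Km_app = 26 * (1 + 73/6)
Km_app = 342.3333 uM

342.3333 uM


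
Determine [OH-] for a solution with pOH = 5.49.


[OH-] = 10^(-pOH)
[OH-] = 10^(-5.49)
[OH-] = 3.236e-06 M

3.236e-06 M


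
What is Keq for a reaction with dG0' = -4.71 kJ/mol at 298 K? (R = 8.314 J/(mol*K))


Keq = exp(-dG0 * 1000 / (R * T))
Keq = exp(-(-4.71) * 1000 / (8.314 * 298))
Keq = 6.693

6.693


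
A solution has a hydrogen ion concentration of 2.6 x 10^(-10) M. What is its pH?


pH = -log10([H+])
pH = -log10(2.6 x 10^(-10))
pH = 9.585

9.585


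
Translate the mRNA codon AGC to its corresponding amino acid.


Standard genetic code lookup.
Codon AGC -> Ser

Ser


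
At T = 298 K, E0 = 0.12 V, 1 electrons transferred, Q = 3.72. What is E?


E = E0 - (RT/nF) * ln(Q)
E = 0.12 - (8.314 * 298 / (1 * 96485)) * ln(3.72)
E = 0.0863 V

0.0863 V


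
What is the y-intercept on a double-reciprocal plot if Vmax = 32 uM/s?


y-intercept = 1/Vmax
= 1/32
= 0.0312 s/uM

0.0312 s/uM


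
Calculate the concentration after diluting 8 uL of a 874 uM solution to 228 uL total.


C2 = C1 * V1 / V2
C2 = 874 * 8 / 228
C2 = 30.6667 uM

30.6667 uM


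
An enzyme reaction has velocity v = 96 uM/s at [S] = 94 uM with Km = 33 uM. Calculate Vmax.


Vmax = v * (Km + [S]) / [S]
Vmax = 96 * (33 + 94) / 94
Vmax = 129.7021 uM/s

129.7021 uM/s


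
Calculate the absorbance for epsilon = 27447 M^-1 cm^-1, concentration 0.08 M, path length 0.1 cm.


A = epsilon * c * l
A = 27447 * 0.08 * 0.1
A = 219.576

219.576


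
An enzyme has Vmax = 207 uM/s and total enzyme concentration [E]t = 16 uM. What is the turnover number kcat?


kcat = Vmax / [E]t
kcat = 207 / 16
kcat = 12.9375 s^-1

12.9375 s^-1


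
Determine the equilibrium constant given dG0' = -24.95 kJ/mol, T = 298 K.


Keq = exp(-dG0 * 1000 / (R * T))
Keq = exp(-(-24.95) * 1000 / (8.314 * 298))
Keq = 23631.6705

23631.6705


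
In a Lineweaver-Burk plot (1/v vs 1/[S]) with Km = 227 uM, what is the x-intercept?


x-intercept = -1/Km
= -1/227
= -0.0044 1/uM

-0.0044 1/uM


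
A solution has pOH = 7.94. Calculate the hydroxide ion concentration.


[OH-] = 10^(-pOH)
[OH-] = 10^(-7.94)
[OH-] = 1.148e-08 M

1.148e-08 M


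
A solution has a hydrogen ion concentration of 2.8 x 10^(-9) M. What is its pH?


pH = -log10([H+])
pH = -log10(2.8 x 10^(-9))
pH = 8.5528

8.5528


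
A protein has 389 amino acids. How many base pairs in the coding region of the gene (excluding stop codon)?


Each amino acid = 1 codon = 3 bp
bp = 389 * 3 = 1167 bp

1167 bp


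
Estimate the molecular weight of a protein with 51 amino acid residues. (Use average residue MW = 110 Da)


MW = n_residues * 110 Da
MW = 51 * 110
MW = 5610 Da

5610 Da


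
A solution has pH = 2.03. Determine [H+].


[H+] = 10^(-pH)
[H+] = 10^(-2.03)
[H+] = 0.0093 M

0.0093 M


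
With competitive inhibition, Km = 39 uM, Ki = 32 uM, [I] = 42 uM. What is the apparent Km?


Km_app = Km * (1 + [I]/Ki)
Km_app = 39 * (1 + 42/32)
Km_app = 90.1875 uM

90.1875 uM


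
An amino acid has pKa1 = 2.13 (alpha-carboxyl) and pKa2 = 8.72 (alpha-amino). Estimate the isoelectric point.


pI = (pKa1 + pKa2) / 2
pI = (2.13 + 8.72) / 2
pI = 5.425

5.425


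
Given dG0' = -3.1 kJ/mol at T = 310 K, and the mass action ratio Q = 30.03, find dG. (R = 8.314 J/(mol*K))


dG = dG0' + RT * ln(Q) / 1000
dG = -3.1 + 8.314 * 310 * ln(30.03) / 1000
dG = 5.6686 kJ/mol

5.6686 kJ/mol


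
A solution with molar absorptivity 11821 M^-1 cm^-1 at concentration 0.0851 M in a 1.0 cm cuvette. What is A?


A = epsilon * c * l
A = 11821 * 0.0851 * 1.0
A = 1005.9671

1005.9671


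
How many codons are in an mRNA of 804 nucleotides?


codons = nucleotides / 3
codons = 804 / 3 = 268

268


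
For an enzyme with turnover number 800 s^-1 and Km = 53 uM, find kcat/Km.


Catalytic efficiency = kcat / Km
= 800 / 53
= 15.0943 uM^-1*s^-1

15.0943 uM^-1*s^-1


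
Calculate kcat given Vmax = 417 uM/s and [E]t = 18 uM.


kcat = Vmax / [E]t
kcat = 417 / 18
kcat = 23.1667 s^-1

23.1667 s^-1


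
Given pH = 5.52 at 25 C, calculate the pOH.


pOH = 14 - pH
pOH = 14 - 5.52
pOH = 8.48

8.48


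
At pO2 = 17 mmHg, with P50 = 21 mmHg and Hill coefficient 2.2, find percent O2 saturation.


Y = pO2^n / (P50^n + pO2^n)
Y = 17^2.2 / (21^2.2 + 17^2.2)
Y = 38.58%

38.58%


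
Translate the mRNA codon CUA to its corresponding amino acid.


Standard genetic code lookup.
Codon CUA -> Leu

Leu


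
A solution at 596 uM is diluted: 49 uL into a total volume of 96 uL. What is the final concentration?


C2 = C1 * V1 / V2
C2 = 596 * 49 / 96
C2 = 304.2083 uM

304.2083 uM


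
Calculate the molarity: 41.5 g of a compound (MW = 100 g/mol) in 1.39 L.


C = (mass / MW) / volume
C = (41.5 / 100) / 1.39
C = 0.2986 M

0.2986 M


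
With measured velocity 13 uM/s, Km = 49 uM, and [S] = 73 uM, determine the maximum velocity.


Vmax = v * (Km + [S]) / [S]
Vmax = 13 * (49 + 73) / 73
Vmax = 21.726 uM/s

21.726 uM/s


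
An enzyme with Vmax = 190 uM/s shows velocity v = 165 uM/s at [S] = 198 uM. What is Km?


Km = [S] * (Vmax - v) / v
Km = 198 * (190 - 165) / 165
Km = 30.0 uM

30.0 uM


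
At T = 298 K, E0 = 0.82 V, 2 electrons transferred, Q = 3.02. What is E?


E = E0 - (RT/nF) * ln(Q)
E = 0.82 - (8.314 * 298 / (2 * 96485)) * ln(3.02)
E = 0.8058 V

0.8058 V


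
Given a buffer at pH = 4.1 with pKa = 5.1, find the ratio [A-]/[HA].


[A-]/[HA] = 10^(pH - pKa)
= 10^(4.1 - 5.1)
= 0.1

0.1


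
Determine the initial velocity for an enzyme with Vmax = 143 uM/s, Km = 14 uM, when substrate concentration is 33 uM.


v = Vmax * [S] / (Km + [S])
v = 143 * 33 / (14 + 33)
v = 100.4043 uM/s

100.4043 uM/s


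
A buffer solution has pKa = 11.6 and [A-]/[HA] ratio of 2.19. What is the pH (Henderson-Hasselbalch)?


pH = pKa + log10([A-]/[HA])
pH = 11.6 + log10(2.19)
pH = 11.9404

11.9404


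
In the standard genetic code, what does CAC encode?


Standard genetic code lookup.
Codon CAC -> His

His


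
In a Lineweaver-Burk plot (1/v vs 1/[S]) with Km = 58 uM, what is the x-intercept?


x-intercept = -1/Km
= -1/58
= -0.0172 1/uM

-0.0172 1/uM


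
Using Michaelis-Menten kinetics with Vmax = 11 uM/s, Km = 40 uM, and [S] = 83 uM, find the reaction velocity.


v = Vmax * [S] / (Km + [S])
v = 11 * 83 / (40 + 83)
v = 7.4228 uM/s

7.4228 uM/s


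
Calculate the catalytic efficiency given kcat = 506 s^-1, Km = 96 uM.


Catalytic efficiency = kcat / Km
= 506 / 96
= 5.2708 uM^-1*s^-1

5.2708 uM^-1*s^-1


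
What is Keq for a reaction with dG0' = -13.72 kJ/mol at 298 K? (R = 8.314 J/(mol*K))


Keq = exp(-dG0 * 1000 / (R * T))
Keq = exp(-(-13.72) * 1000 / (8.314 * 298))
Keq = 254.0877

254.0877


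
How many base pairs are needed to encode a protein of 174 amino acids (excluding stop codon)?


Each amino acid = 1 codon = 3 bp
bp = 174 * 3 = 522 bp

522 bp


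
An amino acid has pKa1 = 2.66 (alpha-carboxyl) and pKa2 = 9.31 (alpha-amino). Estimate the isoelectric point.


pI = (pKa1 + pKa2) / 2
pI = (2.66 + 9.31) / 2
pI = 5.985

5.985


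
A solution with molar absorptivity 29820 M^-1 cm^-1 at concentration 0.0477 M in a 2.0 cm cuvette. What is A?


A = epsilon * c * l
A = 29820 * 0.0477 * 2.0
A = 2844.828

2844.828


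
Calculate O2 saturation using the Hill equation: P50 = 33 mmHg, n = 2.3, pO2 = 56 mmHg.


Y = pO2^n / (P50^n + pO2^n)
Y = 56^2.3 / (33^2.3 + 56^2.3)
Y = 77.14%

77.14%


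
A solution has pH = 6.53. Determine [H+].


[H+] = 10^(-pH)
[H+] = 10^(-6.53)
[H+] = 2.951e-07 M

2.951e-07 M


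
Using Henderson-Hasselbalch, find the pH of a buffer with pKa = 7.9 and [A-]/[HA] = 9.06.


pH = pKa + log10([A-]/[HA])
pH = 7.9 + log10(9.06)
pH = 8.8571

8.8571


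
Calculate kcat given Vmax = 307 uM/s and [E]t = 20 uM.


kcat = Vmax / [E]t
kcat = 307 / 20
kcat = 15.35 s^-1

15.35 s^-1


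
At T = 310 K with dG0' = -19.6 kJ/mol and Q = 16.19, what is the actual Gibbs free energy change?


dG = dG0' + RT * ln(Q) / 1000
dG = -19.6 + 8.314 * 310 * ln(16.19) / 1000
dG = -12.4237 kJ/mol

-12.4237 kJ/mol


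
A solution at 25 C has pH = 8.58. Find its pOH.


pOH = 14 - pH
pOH = 14 - 8.58
pOH = 5.42

5.42


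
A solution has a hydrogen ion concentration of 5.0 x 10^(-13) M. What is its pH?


pH = -log10([H+])
pH = -log10(5.0 x 10^(-13))
pH = 12.301

12.301


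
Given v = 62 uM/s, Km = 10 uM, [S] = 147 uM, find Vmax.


Vmax = v * (Km + [S]) / [S]
Vmax = 62 * (10 + 147) / 147
Vmax = 66.2177 uM/s

66.2177 uM/s


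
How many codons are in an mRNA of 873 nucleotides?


codons = nucleotides / 3
codons = 873 / 3 = 291

291


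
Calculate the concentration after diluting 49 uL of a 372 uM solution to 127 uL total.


C2 = C1 * V1 / V2
C2 = 372 * 49 / 127
C2 = 143.5276 uM

143.5276 uM


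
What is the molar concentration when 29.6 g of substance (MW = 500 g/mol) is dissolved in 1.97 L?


C = (mass / MW) / volume
C = (29.6 / 500) / 1.97
C = 0.0301 M

0.0301 M


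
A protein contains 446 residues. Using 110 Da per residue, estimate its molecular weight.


MW = n_residues * 110 Da
MW = 446 * 110
MW = 49060 Da

49060 Da


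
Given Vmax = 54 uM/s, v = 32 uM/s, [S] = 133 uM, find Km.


Km = [S] * (Vmax - v) / v
Km = 133 * (54 - 32) / 32
Km = 91.4375 uM

91.4375 uM


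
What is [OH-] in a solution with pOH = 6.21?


[OH-] = 10^(-pOH)
[OH-] = 10^(-6.21)
[OH-] = 6.166e-07 M

6.166e-07 M


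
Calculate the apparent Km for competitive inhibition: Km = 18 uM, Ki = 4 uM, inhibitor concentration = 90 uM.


Km_app = Km * (1 + [I]/Ki)
Km_app = 18 * (1 + 90/4)
Km_app = 423.0 uM

423.0 uM


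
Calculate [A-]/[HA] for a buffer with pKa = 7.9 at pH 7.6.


[A-]/[HA] = 10^(pH - pKa)
= 10^(7.6 - 7.9)
= 0.5012

0.5012


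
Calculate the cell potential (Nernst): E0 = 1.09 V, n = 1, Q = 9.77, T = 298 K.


E = E0 - (RT/nF) * ln(Q)
E = 1.09 - (8.314 * 298 / (1 * 96485)) * ln(9.77)
E = 1.0315 V

1.0315 V


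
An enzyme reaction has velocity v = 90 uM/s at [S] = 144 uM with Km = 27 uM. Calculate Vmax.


Vmax = v * (Km + [S]) / [S]
Vmax = 90 * (27 + 144) / 144
Vmax = 106.875 uM/s

106.875 uM/s


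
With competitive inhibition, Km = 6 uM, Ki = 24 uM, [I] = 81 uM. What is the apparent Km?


Km_app = Km * (1 + [I]/Ki)
Km_app = 6 * (1 + 81/24)
Km_app = 26.25 uM

26.25 uM


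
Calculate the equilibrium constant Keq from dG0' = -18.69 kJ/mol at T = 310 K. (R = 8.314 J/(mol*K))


Keq = exp(-dG0 * 1000 / (R * T))
Keq = exp(-(-18.69) * 1000 / (8.314 * 310))
Keq = 1410.4479

1410.4479


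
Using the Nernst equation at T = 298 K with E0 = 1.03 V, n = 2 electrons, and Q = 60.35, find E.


E = E0 - (RT/nF) * ln(Q)
E = 1.03 - (8.314 * 298 / (2 * 96485)) * ln(60.35)
E = 0.9774 V

0.9774 V


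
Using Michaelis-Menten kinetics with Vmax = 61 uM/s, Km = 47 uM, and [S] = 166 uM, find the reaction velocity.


v = Vmax * [S] / (Km + [S])
v = 61 * 166 / (47 + 166)
v = 47.5399 uM/s

47.5399 uM/s


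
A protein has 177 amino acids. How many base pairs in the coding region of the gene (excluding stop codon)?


Each amino acid = 1 codon = 3 bp
bp = 177 * 3 = 531 bp

531 bp


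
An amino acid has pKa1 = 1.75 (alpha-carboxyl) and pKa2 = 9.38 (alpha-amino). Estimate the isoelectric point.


pI = (pKa1 + pKa2) / 2
pI = (1.75 + 9.38) / 2
pI = 5.565

5.565


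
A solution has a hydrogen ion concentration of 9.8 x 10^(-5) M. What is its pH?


pH = -log10([H+])
pH = -log10(9.8 x 10^(-5))
pH = 4.0088

4.0088


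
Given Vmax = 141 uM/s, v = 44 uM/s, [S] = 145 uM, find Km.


Km = [S] * (Vmax - v) / v
Km = 145 * (141 - 44) / 44
Km = 319.6591 uM

319.6591 uM


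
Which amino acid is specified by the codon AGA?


Standard genetic code lookup.
Codon AGA -> Arg

Arg


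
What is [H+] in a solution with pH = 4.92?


[H+] = 10^(-pH)
[H+] = 10^(-4.92)
[H+] = 1.202e-05 M

1.202e-05 M


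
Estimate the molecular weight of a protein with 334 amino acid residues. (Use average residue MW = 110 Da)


MW = n_residues * 110 Da
MW = 334 * 110
MW = 36740 Da

36740 Da
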